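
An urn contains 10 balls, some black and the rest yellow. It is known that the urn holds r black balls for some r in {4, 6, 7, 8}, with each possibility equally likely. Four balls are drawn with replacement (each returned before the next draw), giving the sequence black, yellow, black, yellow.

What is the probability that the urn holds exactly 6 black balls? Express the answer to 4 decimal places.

0.3115

Compute the likelihood of the observed sequence for each case: P(data | r = 4) = (4/10)(6/10)(4/10)(6/10) = 0.0576; P(data | r = 6) = (6/10)(4/10)(6/10)(4/10) = 0.0576; P(data | r = 7) = (7/10)(3/10)(7/10)(3/10) = 0.0441; P(data | r = 8) = (8/10)(2/10)(8/10)(2/10) = 0.0256.
Weighting by the prior gives 1/4 · 0.0576 = 0.0144, 1/4 · 0.0576 = 0.0144, 1/4 · 0.0441 = 0.011025, 1/4 · 0.0256 = 0.0064; these sum to 0.046225.
Therefore the posterior P(r = 6 | data) = (0.0144) / (0.046225) = 0.31152.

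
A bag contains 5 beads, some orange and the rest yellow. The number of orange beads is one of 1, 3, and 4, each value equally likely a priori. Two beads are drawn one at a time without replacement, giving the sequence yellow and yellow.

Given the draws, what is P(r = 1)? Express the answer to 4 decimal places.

Compute the likelihood of the observed sequence for each case: P(data | r = 1) = (4/5)(3/4) = 3/5; P(data | r = 3) = (2/5)(1/4) = 1/10; P(data | r = 4) = (1/5)(0/4) = 0.
Weighting by the prior gives 1/3 · 3/5 = 1/5, 1/3 · 1/10 = 1/30, 1/3 · 0 = 0; these sum to 7/30.
Therefore the posterior P(r = 1 | data) = (1/5) / (7/30) = 6/7.

0.8571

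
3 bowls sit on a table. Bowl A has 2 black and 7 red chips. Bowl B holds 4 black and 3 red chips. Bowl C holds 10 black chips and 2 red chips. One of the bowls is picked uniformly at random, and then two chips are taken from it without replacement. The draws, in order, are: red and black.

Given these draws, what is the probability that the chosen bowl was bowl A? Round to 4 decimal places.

The likelihood of the observed sequence under each hypothesis: P(data | bowl A) = (7/9)(2/8) = 0.19444; P(data | bowl B) = (3/7)(4/6) = 0.28571; P(data | bowl C) = (2/12)(10/11) = 0.15152.
The prior-weighted likelihoods are 1/3 · 0.19444 = 0.064815, 1/3 · 0.28571 = 0.095238, 1/3 · 0.15152 = 0.050505; these sum to 0.21056.
So P(bowl A | data) = (0.064815) / (0.21056) = 0.30782.

0.3078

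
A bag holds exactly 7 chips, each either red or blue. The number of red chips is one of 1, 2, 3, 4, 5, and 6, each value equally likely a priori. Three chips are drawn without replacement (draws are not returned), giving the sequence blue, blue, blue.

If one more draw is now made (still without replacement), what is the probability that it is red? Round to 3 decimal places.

0.400

For each hypothesis, P(data | H) works out to: P(data | r = 1) = (6/7)(5/6)(4/5) = 4/7; P(data | r = 2) = (5/7)(4/6)(3/5) = 2/7; P(data | r = 3) = (4/7)(3/6)(2/5) = 4/35; P(data | r = 4) = (3/7)(2/6)(1/5) = 1/35; P(data | r = 5) = (2/7)(1/6)(0/5) = 0; P(data | r = 6) = (1/7)(0/6) = 0.
The prior-weighted likelihoods are 1/6 · 4/7 = 2/21, 1/6 · 2/7 = 1/21, 1/6 · 4/35 = 2/105, 1/6 · 1/35 = 1/210, 1/6 · 0 = 0, 1/6 · 0 = 0; these sum to 1/6.
Dividing through by the total gives posterior P(r = 1 | data) = 4/7, P(r = 2 | data) = 2/7, P(r = 3 | data) = 4/35, P(r = 4 | data) = 1/35, P(r = 5 | data) = 0, P(r = 6 | data) = 0.
The predictive probability is P(red next | data) = (1/4)(4/7) + (1/2)(2/7) + (3/4)(4/35) + (1)(1/35) = 2/5.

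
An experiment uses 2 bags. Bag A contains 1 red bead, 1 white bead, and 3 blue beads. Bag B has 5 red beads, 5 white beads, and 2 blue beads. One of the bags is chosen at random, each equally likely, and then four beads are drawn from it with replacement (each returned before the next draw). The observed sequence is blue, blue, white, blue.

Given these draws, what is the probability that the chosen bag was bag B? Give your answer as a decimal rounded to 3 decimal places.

0.043

Under each hypothesis, the probability of the observed sequence is: P(data | bag A) = (3/5)(3/5)(1/5)(3/5) = 0.0432; P(data | bag B) = (2/12)(2/12)(5/12)(2/12) = 0.001929.
The prior-weighted likelihoods are 1/2 · 0.0432 = 0.0216, 1/2 · 0.001929 = 0.00096451; summing to 0.022565.
By Bayes' rule, P(bag B | data) = (0.00096451) / (0.022565) = 0.042744.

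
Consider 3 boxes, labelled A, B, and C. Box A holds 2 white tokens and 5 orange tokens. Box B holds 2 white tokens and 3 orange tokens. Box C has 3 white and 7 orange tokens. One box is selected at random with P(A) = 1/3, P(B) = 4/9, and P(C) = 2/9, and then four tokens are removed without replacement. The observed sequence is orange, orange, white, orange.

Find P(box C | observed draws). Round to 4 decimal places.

0.2318

Compute the likelihood of the observed sequence for each case: P(data | box A) = (5/7)(4/6)(2/5)(3/4) = 0.14286; P(data | box B) = (3/5)(2/4)(2/3)(1/2) = 0.1; P(data | box C) = (7/10)(6/9)(3/8)(5/7) = 0.125.
Multiplying each by its prior: 1/3 · 0.14286 = 0.047619, 4/9 · 0.1 = 0.044444, 2/9 · 0.125 = 0.027778; with total 0.11984.
Therefore the posterior P(box C | data) = (0.027778) / (0.11984) = 0.23179.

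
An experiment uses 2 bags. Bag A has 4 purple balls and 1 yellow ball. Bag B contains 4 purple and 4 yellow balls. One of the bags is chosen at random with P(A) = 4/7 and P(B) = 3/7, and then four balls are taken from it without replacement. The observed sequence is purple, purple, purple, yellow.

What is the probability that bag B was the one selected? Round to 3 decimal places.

0.176

Under each hypothesis, the probability of the observed sequence is: P(data | bag A) = (4/5)(3/4)(2/3)(1/2) = 1/5; P(data | bag B) = (4/8)(3/7)(2/6)(4/5) = 2/35.
Multiplying each by its prior: 4/7 · 1/5 = 4/35, 3/7 · 2/35 = 6/245; with total 34/245.
Hence P(bag B | data) = (6/245) / (34/245) = 3/17.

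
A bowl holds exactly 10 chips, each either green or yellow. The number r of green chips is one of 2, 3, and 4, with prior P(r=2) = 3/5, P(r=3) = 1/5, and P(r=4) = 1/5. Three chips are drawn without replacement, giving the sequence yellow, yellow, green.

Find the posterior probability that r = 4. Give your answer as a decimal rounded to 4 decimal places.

For each hypothesis, P(data | H) works out to: P(data | r = 2) = (8/10)(7/9)(2/8) = 7/45; P(data | r = 3) = (7/10)(6/9)(3/8) = 7/40; P(data | r = 4) = (6/10)(5/9)(4/8) = 1/6.
Weighting by the prior gives 3/5 · 7/45 = 7/75, 1/5 · 7/40 = 7/200, 1/5 · 1/6 = 1/30; with total 97/600.
So P(r = 4 | data) = (1/30) / (97/600) = 20/97.

0.2062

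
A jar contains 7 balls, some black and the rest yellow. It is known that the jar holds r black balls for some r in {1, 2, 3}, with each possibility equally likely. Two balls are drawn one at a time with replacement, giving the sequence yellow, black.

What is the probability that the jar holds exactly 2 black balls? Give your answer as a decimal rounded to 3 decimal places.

0.357

The likelihood of the observed sequence under each hypothesis: P(data | r = 1) = (6/7)(1/7) = 6/49; P(data | r = 2) = (5/7)(2/7) = 10/49; P(data | r = 3) = (4/7)(3/7) = 12/49.
Weighting by the prior gives 1/3 · 6/49 = 2/49, 1/3 · 10/49 = 10/147, 1/3 · 12/49 = 4/49; these sum to 4/21.
By Bayes' rule, P(r = 2 | data) = (10/147) / (4/21) = 5/14.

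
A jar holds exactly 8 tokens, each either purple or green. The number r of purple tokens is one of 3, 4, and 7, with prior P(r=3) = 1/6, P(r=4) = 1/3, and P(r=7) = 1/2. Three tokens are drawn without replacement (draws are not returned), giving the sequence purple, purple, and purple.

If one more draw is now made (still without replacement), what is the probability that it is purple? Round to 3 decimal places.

0.751

The likelihood of the observed sequence under each hypothesis: P(data | r = 3) = (3/8)(2/7)(1/6) = 1/56; P(data | r = 4) = (4/8)(3/7)(2/6) = 1/14; P(data | r = 7) = (7/8)(6/7)(5/6) = 5/8.
The prior-weighted likelihoods are 1/6 · 1/56 = 1/336, 1/3 · 1/14 = 1/42, 1/2 · 5/8 = 5/16; these sum to 19/56.
The posterior is then P(r = 3 | data) = 1/114, P(r = 4 | data) = 4/57, P(r = 7 | data) = 35/38.
So P(purple next | data) = Σ P(purple next | H) P(H | data) = (0)(1/114) + (1/5)(4/57) + (4/5)(35/38) = 214/285.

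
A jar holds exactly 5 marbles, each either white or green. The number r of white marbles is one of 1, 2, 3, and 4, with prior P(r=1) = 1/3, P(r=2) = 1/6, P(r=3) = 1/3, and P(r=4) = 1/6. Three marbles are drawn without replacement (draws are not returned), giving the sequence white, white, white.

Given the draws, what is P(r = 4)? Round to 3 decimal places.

0.667

Compute the likelihood of the observed sequence for each case: P(data | r = 1) = (1/5)(0/4) = 0; P(data | r = 2) = (2/5)(1/4)(0/3) = 0; P(data | r = 3) = (3/5)(2/4)(1/3) = 1/10; P(data | r = 4) = (4/5)(3/4)(2/3) = 2/5.
Weighting by the prior gives 1/3 · 0 = 0, 1/6 · 0 = 0, 1/3 · 1/10 = 1/30, 1/6 · 2/5 = 1/15; these sum to 1/10.
So P(r = 4 | data) = (1/15) / (1/10) = 2/3.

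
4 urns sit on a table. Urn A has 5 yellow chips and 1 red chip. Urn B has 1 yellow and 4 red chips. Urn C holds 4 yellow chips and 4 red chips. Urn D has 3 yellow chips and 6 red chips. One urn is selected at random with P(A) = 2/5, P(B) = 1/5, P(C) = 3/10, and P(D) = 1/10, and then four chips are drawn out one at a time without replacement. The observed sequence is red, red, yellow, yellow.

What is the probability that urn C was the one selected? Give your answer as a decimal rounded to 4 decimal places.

Compute the likelihood of the observed sequence for each case: P(data | urn A) = (1/6)(0/5) = 0; P(data | urn B) = (4/5)(3/4)(1/3)(0/2) = 0; P(data | urn C) = (4/8)(3/7)(4/6)(3/5) = 3/35; P(data | urn D) = (6/9)(5/8)(3/7)(2/6) = 5/84.
The prior-weighted likelihoods are 2/5 · 0 = 0, 1/5 · 0 = 0, 3/10 · 3/35 = 9/350, 1/10 · 5/84 = 1/168; with total 19/600.
By Bayes' rule, P(urn C | data) = (9/350) / (19/600) = 108/133.

0.8120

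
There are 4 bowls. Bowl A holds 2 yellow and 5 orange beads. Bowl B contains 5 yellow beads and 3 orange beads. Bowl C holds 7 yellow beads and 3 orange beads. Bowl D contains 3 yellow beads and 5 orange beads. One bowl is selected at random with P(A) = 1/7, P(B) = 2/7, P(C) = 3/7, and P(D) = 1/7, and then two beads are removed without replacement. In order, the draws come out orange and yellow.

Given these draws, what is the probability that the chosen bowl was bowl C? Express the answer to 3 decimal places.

0.402

For each hypothesis, P(data | H) works out to: P(data | bowl A) = (5/7)(2/6) = 5/21; P(data | bowl B) = (3/8)(5/7) = 15/56; P(data | bowl C) = (3/10)(7/9) = 7/30; P(data | bowl D) = (5/8)(3/7) = 15/56.
Weighting by the prior gives 1/7 · 5/21 = 5/147, 2/7 · 15/56 = 15/196, 3/7 · 7/30 = 1/10, 1/7 · 15/56 = 15/392; summing to 209/840.
Therefore the posterior P(bowl C | data) = (1/10) / (209/840) = 84/209.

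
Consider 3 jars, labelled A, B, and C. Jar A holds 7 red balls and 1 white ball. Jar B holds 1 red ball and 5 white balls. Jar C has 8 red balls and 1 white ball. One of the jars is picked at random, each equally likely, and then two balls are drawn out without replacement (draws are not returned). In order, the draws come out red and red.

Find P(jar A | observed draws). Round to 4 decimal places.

Under each hypothesis, the probability of the observed sequence is: P(data | jar A) = (7/8)(6/7) = 3/4; P(data | jar B) = (1/6)(0/5) = 0; P(data | jar C) = (8/9)(7/8) = 7/9.
Weighting by the prior gives 1/3 · 3/4 = 1/4, 1/3 · 0 = 0, 1/3 · 7/9 = 7/27; summing to 55/108.
Therefore the posterior P(jar A | data) = (1/4) / (55/108) = 27/55.

0.4909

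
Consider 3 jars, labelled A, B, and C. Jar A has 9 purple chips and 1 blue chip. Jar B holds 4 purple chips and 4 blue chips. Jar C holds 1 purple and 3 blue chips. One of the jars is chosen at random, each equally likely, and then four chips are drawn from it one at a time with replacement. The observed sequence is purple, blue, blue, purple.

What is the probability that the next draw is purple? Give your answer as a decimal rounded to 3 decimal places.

Under each hypothesis, the probability of the observed sequence is: P(data | jar A) = (9/10)(1/10)(1/10)(9/10) = 0.0081; P(data | jar B) = (4/8)(4/8)(4/8)(4/8) = 0.0625; P(data | jar C) = (1/4)(3/4)(3/4)(1/4) = 0.035156.
Multiplying each by its prior: 1/3 · 0.0081 = 0.0027, 1/3 · 0.0625 = 0.020833, 1/3 · 0.035156 = 0.011719; with total 0.035252.
The posterior is then P(jar A | data) = 0.076591, P(jar B | data) = 0.59098, P(jar C | data) = 0.33243.
The predictive probability is P(purple next | data) = (9/10)(0.076591) + (1/2)(0.59098) + (1/4)(0.33243) = 0.44753.

0.448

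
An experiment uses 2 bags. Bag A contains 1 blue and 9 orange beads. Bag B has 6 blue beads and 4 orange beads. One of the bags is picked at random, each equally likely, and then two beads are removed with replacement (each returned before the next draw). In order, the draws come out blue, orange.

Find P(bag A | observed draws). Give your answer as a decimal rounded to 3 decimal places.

Compute the likelihood of the observed sequence for each case: P(data | bag A) = (1/10)(9/10) = 9/100; P(data | bag B) = (6/10)(4/10) = 6/25.
The prior-weighted likelihoods are 1/2 · 9/100 = 9/200, 1/2 · 6/25 = 3/25; with total 33/200.
By Bayes' rule, P(bag A | data) = (9/200) / (33/200) = 3/11.

0.273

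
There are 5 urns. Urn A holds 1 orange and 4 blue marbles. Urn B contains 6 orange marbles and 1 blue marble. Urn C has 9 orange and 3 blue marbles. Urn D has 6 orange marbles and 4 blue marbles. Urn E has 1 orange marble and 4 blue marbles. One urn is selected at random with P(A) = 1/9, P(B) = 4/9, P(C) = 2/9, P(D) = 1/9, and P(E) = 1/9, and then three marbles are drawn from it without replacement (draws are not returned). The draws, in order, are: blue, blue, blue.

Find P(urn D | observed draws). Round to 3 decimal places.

For each hypothesis, P(data | H) works out to: P(data | urn A) = (4/5)(3/4)(2/3) = 0.4; P(data | urn B) = (1/7)(0/6) = 0; P(data | urn C) = (3/12)(2/11)(1/10) = 0.0045455; P(data | urn D) = (4/10)(3/9)(2/8) = 0.033333; P(data | urn E) = (4/5)(3/4)(2/3) = 0.4.
Weighting by the prior gives 1/9 · 0.4 = 0.044444, 4/9 · 0 = 0, 2/9 · 0.0045455 = 0.0010101, 1/9 · 0.033333 = 0.0037037, 1/9 · 0.4 = 0.044444; summing to 0.093603.
By Bayes' rule, P(urn D | data) = (0.0037037) / (0.093603) = 0.039568.

0.040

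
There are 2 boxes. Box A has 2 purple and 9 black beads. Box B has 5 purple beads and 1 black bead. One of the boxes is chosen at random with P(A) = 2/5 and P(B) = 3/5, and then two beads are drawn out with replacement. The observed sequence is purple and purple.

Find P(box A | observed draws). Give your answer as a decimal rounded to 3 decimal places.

Under each hypothesis, the probability of the observed sequence is: P(data | box A) = (2/11)(2/11) = 0.033058; P(data | box B) = (5/6)(5/6) = 0.69444.
Multiplying each by its prior: 2/5 · 0.033058 = 0.013223, 3/5 · 0.69444 = 0.41667; summing to 0.42989.
Therefore the posterior P(box A | data) = (0.013223) / (0.42989) = 0.030759.

0.031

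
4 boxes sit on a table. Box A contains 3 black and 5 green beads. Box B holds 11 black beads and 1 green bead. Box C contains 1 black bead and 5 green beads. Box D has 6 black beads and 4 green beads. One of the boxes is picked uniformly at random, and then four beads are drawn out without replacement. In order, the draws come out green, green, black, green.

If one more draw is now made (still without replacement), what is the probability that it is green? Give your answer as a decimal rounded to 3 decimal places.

0.744

The likelihood of the observed sequence under each hypothesis: P(data | box A) = (5/8)(4/7)(3/6)(3/5) = 0.10714; P(data | box B) = (1/12)(0/11) = 0; P(data | box C) = (5/6)(4/5)(1/4)(3/3) = 0.16667; P(data | box D) = (4/10)(3/9)(6/8)(2/7) = 0.028571.
The prior-weighted likelihoods are 1/4 · 0.10714 = 0.026786, 1/4 · 0 = 0, 1/4 · 0.16667 = 0.041667, 1/4 · 0.028571 = 0.0071429; summing to 0.075595.
The posterior is then P(box A | data) = 0.35433, P(box B | data) = 0, P(box C | data) = 0.55118, P(box D | data) = 0.094488.
So P(green next | data) = Σ P(green next | H) P(H | data) = (1/2)(0.35433) + (1)(0.55118) + (1/6)(0.094488) = 0.74409.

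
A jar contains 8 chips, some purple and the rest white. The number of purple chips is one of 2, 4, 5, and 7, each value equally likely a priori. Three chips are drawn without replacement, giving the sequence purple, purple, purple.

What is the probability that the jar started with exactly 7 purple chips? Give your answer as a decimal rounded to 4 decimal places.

0.7143

The likelihood of the observed sequence under each hypothesis: P(data | r = 2) = (2/8)(1/7)(0/6) = 0; P(data | r = 4) = (4/8)(3/7)(2/6) = 1/14; P(data | r = 5) = (5/8)(4/7)(3/6) = 5/28; P(data | r = 7) = (7/8)(6/7)(5/6) = 5/8.
The prior-weighted likelihoods are 1/4 · 0 = 0, 1/4 · 1/14 = 1/56, 1/4 · 5/28 = 5/112, 1/4 · 5/8 = 5/32; summing to 7/32.
So P(r = 7 | data) = (5/32) / (7/32) = 5/7.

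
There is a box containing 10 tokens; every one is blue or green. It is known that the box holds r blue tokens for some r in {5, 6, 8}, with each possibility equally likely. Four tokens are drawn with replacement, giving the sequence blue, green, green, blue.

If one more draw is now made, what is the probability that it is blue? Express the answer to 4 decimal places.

The likelihood of the observed sequence under each hypothesis: P(data | r = 5) = (5/10)(5/10)(5/10)(5/10) = 0.0625; P(data | r = 6) = (6/10)(4/10)(4/10)(6/10) = 0.0576; P(data | r = 8) = (8/10)(2/10)(2/10)(8/10) = 0.0256.
Weighting by the prior gives 1/3 · 0.0625 = 0.020833, 1/3 · 0.0576 = 0.0192, 1/3 · 0.0256 = 0.0085333; these sum to 0.048567.
The posterior is then P(r = 5 | data) = 0.42896, P(r = 6 | data) = 0.39533, P(r = 8 | data) = 0.1757.
Averaging over the posterior, P(blue next | data) = (1/2)(0.42896) + (3/5)(0.39533) + (4/5)(0.1757) = 0.59224.

0.5922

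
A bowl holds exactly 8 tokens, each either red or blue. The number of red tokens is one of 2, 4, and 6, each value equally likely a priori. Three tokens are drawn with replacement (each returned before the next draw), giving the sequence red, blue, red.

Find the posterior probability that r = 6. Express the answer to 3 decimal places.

0.450

For each hypothesis, P(data | H) works out to: P(data | r = 2) = (2/8)(6/8)(2/8) = 3/64; P(data | r = 4) = (4/8)(4/8)(4/8) = 1/8; P(data | r = 6) = (6/8)(2/8)(6/8) = 9/64.
The prior-weighted likelihoods are 1/3 · 3/64 = 1/64, 1/3 · 1/8 = 1/24, 1/3 · 9/64 = 3/64; with total 5/48.
Hence P(r = 6 | data) = (3/64) / (5/48) = 9/20.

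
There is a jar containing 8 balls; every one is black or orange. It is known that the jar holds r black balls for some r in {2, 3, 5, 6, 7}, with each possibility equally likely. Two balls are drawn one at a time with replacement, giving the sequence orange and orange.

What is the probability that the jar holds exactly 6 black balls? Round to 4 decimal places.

0.0533

Under each hypothesis, the probability of the observed sequence is: P(data | r = 2) = (6/8)(6/8) = 9/16; P(data | r = 3) = (5/8)(5/8) = 25/64; P(data | r = 5) = (3/8)(3/8) = 9/64; P(data | r = 6) = (2/8)(2/8) = 1/16; P(data | r = 7) = (1/8)(1/8) = 1/64.
The prior-weighted likelihoods are 1/5 · 9/16 = 9/80, 1/5 · 25/64 = 5/64, 1/5 · 9/64 = 9/320, 1/5 · 1/16 = 1/80, 1/5 · 1/64 = 1/320; with total 15/64.
Therefore the posterior P(r = 6 | data) = (1/80) / (15/64) = 4/75.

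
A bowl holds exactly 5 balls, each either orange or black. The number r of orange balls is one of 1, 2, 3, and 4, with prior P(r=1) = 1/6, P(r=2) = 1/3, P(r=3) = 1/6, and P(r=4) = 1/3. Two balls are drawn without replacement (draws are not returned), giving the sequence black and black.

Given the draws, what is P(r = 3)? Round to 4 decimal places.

Compute the likelihood of the observed sequence for each case: P(data | r = 1) = (4/5)(3/4) = 3/5; P(data | r = 2) = (3/5)(2/4) = 3/10; P(data | r = 3) = (2/5)(1/4) = 1/10; P(data | r = 4) = (1/5)(0/4) = 0.
Multiplying each by its prior: 1/6 · 3/5 = 1/10, 1/3 · 3/10 = 1/10, 1/6 · 1/10 = 1/60, 1/3 · 0 = 0; summing to 13/60.
So P(r = 3 | data) = (1/60) / (13/60) = 1/13.

0.0769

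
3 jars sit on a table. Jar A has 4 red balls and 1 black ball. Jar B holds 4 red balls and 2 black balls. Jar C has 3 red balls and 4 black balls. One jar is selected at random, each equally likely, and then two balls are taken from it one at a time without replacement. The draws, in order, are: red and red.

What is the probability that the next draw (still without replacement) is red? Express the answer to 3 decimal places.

Under each hypothesis, the probability of the observed sequence is: P(data | jar A) = (4/5)(3/4) = 3/5; P(data | jar B) = (4/6)(3/5) = 2/5; P(data | jar C) = (3/7)(2/6) = 1/7.
Multiplying each by its prior: 1/3 · 3/5 = 1/5, 1/3 · 2/5 = 2/15, 1/3 · 1/7 = 1/21; summing to 8/21.
The posterior is then P(jar A | data) = 21/40, P(jar B | data) = 7/20, P(jar C | data) = 1/8.
The predictive probability is P(red next | data) = (2/3)(21/40) + (1/2)(7/20) + (1/5)(1/8) = 11/20.

0.550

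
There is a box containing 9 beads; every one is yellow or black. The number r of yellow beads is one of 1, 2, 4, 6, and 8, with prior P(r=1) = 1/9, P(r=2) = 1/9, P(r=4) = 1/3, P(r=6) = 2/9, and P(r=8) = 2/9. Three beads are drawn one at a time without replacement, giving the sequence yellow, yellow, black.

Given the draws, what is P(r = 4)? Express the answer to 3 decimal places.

The likelihood of the observed sequence under each hypothesis: P(data | r = 1) = (1/9)(0/8) = 0; P(data | r = 2) = (2/9)(1/8)(7/7) = 1/36; P(data | r = 4) = (4/9)(3/8)(5/7) = 5/42; P(data | r = 6) = (6/9)(5/8)(3/7) = 5/28; P(data | r = 8) = (8/9)(7/8)(1/7) = 1/9.
Weighting by the prior gives 1/9 · 0 = 0, 1/9 · 1/36 = 1/324, 1/3 · 5/42 = 5/126, 2/9 · 5/28 = 5/126, 2/9 · 1/9 = 2/81; with total 3/28.
Therefore the posterior P(r = 4 | data) = (5/126) / (3/28) = 10/27.

0.370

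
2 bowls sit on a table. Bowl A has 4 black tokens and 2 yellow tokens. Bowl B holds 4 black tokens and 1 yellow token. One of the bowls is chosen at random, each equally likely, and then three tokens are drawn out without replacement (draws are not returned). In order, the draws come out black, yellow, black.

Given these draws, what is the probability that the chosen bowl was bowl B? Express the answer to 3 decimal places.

For each hypothesis, P(data | H) works out to: P(data | bowl A) = (4/6)(2/5)(3/4) = 1/5; P(data | bowl B) = (4/5)(1/4)(3/3) = 1/5.
Weighting by the prior gives 1/2 · 1/5 = 1/10, 1/2 · 1/5 = 1/10; these sum to 1/5.
So P(bowl B | data) = (1/10) / (1/5) = 1/2.

0.500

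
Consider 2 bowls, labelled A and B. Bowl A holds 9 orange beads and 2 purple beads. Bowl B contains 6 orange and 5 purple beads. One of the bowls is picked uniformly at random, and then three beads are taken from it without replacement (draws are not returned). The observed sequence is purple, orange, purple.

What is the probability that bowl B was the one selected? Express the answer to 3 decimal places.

0.870

The likelihood of the observed sequence under each hypothesis: P(data | bowl A) = (2/11)(9/10)(1/9) = 1/55; P(data | bowl B) = (5/11)(6/10)(4/9) = 4/33.
The prior-weighted likelihoods are 1/2 · 1/55 = 1/110, 1/2 · 4/33 = 2/33; these sum to 23/330.
So P(bowl B | data) = (2/33) / (23/330) = 20/23.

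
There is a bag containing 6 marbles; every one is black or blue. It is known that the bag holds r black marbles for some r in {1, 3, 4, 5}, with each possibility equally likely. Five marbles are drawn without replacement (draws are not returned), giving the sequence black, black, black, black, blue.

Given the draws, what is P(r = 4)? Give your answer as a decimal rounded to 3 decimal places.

0.286

For each hypothesis, P(data | H) works out to: P(data | r = 1) = (1/6)(0/5) = 0; P(data | r = 3) = (3/6)(2/5)(1/4)(0/3) = 0; P(data | r = 4) = (4/6)(3/5)(2/4)(1/3)(2/2) = 1/15; P(data | r = 5) = (5/6)(4/5)(3/4)(2/3)(1/2) = 1/6.
Multiplying each by its prior: 1/4 · 0 = 0, 1/4 · 0 = 0, 1/4 · 1/15 = 1/60, 1/4 · 1/6 = 1/24; these sum to 7/120.
So P(r = 4 | data) = (1/60) / (7/120) = 2/7.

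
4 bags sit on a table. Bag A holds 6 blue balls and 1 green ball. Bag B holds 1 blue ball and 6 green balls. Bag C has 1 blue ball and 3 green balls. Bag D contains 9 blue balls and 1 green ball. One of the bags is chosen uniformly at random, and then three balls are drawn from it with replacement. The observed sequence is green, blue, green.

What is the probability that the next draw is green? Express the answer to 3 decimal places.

0.731

The likelihood of the observed sequence under each hypothesis: P(data | bag A) = (1/7)(6/7)(1/7) = 0.017493; P(data | bag B) = (6/7)(1/7)(6/7) = 0.10496; P(data | bag C) = (3/4)(1/4)(3/4) = 0.14062; P(data | bag D) = (1/10)(9/10)(1/10) = 0.009.
Multiplying each by its prior: 1/4 · 0.017493 = 0.0043732, 1/4 · 0.10496 = 0.026239, 1/4 · 0.14062 = 0.035156, 1/4 · 0.009 = 0.00225; summing to 0.068018.
Normalising, the posterior is P(bag A | data) = 0.064294, P(bag B | data) = 0.38576, P(bag C | data) = 0.51686, P(bag D | data) = 0.033079.
The predictive probability is P(green next | data) = (1/7)(0.064294) + (6/7)(0.38576) + (3/4)(0.51686) + (1/10)(0.033079) = 0.73079.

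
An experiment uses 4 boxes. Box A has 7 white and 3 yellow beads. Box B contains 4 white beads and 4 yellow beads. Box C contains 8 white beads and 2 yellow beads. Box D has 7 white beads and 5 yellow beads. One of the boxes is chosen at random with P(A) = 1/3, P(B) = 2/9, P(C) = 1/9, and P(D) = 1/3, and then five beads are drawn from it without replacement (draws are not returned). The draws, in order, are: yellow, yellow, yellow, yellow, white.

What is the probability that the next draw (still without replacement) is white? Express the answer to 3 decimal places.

0.931

The likelihood of the observed sequence under each hypothesis: P(data | box A) = (3/10)(2/9)(1/8)(0/7) = 0; P(data | box B) = (4/8)(3/7)(2/6)(1/5)(4/4) = 0.014286; P(data | box C) = (2/10)(1/9)(0/8) = 0; P(data | box D) = (5/12)(4/11)(3/10)(2/9)(7/8) = 0.0088384.
Weighting by the prior gives 1/3 · 0 = 0, 2/9 · 0.014286 = 0.0031746, 1/9 · 0 = 0, 1/3 · 0.0088384 = 0.0029461; summing to 0.0061207.
Dividing through by the total gives posterior P(box A | data) = 0, P(box B | data) = 0.51866, P(box C | data) = 0, P(box D | data) = 0.48134.
The predictive probability is P(white next | data) = (1)(0.51866) + (6/7)(0.48134) = 0.93124.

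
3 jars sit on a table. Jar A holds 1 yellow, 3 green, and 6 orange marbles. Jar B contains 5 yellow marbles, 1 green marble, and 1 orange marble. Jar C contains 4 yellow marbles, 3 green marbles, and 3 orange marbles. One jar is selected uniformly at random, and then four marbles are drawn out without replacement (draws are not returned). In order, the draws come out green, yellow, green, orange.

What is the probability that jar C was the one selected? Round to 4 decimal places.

0.6667

The likelihood of the observed sequence under each hypothesis: P(data | jar A) = (3/10)(1/9)(2/8)(6/7) = 1/140; P(data | jar B) = (1/7)(5/6)(0/5) = 0; P(data | jar C) = (3/10)(4/9)(2/8)(3/7) = 1/70.
The prior-weighted likelihoods are 1/3 · 1/140 = 1/420, 1/3 · 0 = 0, 1/3 · 1/70 = 1/210; summing to 1/140.
So P(jar C | data) = (1/210) / (1/140) = 2/3.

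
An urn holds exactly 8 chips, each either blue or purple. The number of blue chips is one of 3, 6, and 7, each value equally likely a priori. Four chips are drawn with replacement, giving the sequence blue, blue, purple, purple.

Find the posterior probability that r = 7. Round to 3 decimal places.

For each hypothesis, P(data | H) works out to: P(data | r = 3) = (3/8)(3/8)(5/8)(5/8) = 0.054932; P(data | r = 6) = (6/8)(6/8)(2/8)(2/8) = 0.035156; P(data | r = 7) = (7/8)(7/8)(1/8)(1/8) = 0.011963.
Multiplying each by its prior: 1/3 · 0.054932 = 0.018311, 1/3 · 0.035156 = 0.011719, 1/3 · 0.011963 = 0.0039876; summing to 0.034017.
Therefore the posterior P(r = 7 | data) = (0.0039876) / (0.034017) = 0.11722.

0.117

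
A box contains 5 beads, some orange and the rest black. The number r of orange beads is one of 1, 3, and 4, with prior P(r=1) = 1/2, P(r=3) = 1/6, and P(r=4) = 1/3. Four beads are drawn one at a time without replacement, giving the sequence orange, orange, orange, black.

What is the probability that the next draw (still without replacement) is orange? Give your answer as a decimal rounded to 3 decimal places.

0.800

For each hypothesis, P(data | H) works out to: P(data | r = 1) = (1/5)(0/4) = 0; P(data | r = 3) = (3/5)(2/4)(1/3)(2/2) = 1/10; P(data | r = 4) = (4/5)(3/4)(2/3)(1/2) = 1/5.
Multiplying each by its prior: 1/2 · 0 = 0, 1/6 · 1/10 = 1/60, 1/3 · 1/5 = 1/15; these sum to 1/12.
The posterior is then P(r = 1 | data) = 0, P(r = 3 | data) = 1/5, P(r = 4 | data) = 4/5.
Averaging over the posterior, P(orange next | data) = (0)(1/5) + (1)(4/5) = 4/5.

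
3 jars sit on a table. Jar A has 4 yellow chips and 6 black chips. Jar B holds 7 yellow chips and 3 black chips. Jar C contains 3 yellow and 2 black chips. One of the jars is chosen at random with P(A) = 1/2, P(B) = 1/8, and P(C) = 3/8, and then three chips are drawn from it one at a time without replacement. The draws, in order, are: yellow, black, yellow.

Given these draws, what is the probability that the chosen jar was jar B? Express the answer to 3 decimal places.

Under each hypothesis, the probability of the observed sequence is: P(data | jar A) = (4/10)(6/9)(3/8) = 1/10; P(data | jar B) = (7/10)(3/9)(6/8) = 7/40; P(data | jar C) = (3/5)(2/4)(2/3) = 1/5.
Multiplying each by its prior: 1/2 · 1/10 = 1/20, 1/8 · 7/40 = 7/320, 3/8 · 1/5 = 3/40; these sum to 47/320.
Therefore the posterior P(jar B | data) = (7/320) / (47/320) = 7/47.

0.149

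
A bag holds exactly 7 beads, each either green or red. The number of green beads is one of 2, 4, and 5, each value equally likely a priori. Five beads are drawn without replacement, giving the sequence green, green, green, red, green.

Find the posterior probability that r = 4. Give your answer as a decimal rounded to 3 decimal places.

0.231

Compute the likelihood of the observed sequence for each case: P(data | r = 2) = (2/7)(1/6)(0/5) = 0; P(data | r = 4) = (4/7)(3/6)(2/5)(3/4)(1/3) = 1/35; P(data | r = 5) = (5/7)(4/6)(3/5)(2/4)(2/3) = 2/21.
Multiplying each by its prior: 1/3 · 0 = 0, 1/3 · 1/35 = 1/105, 1/3 · 2/21 = 2/63; summing to 13/315.
Therefore the posterior P(r = 4 | data) = (1/105) / (13/315) = 3/13.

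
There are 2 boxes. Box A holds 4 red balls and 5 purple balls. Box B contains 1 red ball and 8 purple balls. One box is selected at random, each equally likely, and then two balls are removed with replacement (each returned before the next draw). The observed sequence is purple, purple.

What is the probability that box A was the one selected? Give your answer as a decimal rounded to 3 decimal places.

Compute the likelihood of the observed sequence for each case: P(data | box A) = (5/9)(5/9) = 25/81; P(data | box B) = (8/9)(8/9) = 64/81.
The prior-weighted likelihoods are 1/2 · 25/81 = 25/162, 1/2 · 64/81 = 32/81; summing to 89/162.
Hence P(box A | data) = (25/162) / (89/162) = 25/89.

0.281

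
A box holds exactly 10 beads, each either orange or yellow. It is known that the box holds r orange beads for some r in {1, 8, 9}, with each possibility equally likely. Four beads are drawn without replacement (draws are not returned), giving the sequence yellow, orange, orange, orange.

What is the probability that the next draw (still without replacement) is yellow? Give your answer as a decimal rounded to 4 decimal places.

Compute the likelihood of the observed sequence for each case: P(data | r = 1) = (9/10)(1/9)(0/8) = 0; P(data | r = 8) = (2/10)(8/9)(7/8)(6/7) = 2/15; P(data | r = 9) = (1/10)(9/9)(8/8)(7/7) = 1/10.
Multiplying each by its prior: 1/3 · 0 = 0, 1/3 · 2/15 = 2/45, 1/3 · 1/10 = 1/30; summing to 7/90.
Dividing through by the total gives posterior P(r = 1 | data) = 0, P(r = 8 | data) = 4/7, P(r = 9 | data) = 3/7.
The predictive probability is P(yellow next | data) = (1/6)(4/7) + (0)(3/7) = 2/21.

0.0952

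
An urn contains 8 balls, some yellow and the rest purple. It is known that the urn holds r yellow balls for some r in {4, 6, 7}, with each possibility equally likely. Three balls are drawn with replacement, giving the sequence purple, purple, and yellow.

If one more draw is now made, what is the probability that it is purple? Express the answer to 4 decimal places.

Compute the likelihood of the observed sequence for each case: P(data | r = 4) = (4/8)(4/8)(4/8) = 0.125; P(data | r = 6) = (2/8)(2/8)(6/8) = 0.046875; P(data | r = 7) = (1/8)(1/8)(7/8) = 0.013672.
Multiplying each by its prior: 1/3 · 0.125 = 0.041667, 1/3 · 0.046875 = 0.015625, 1/3 · 0.013672 = 0.0045573; summing to 0.061849.
Normalising, the posterior is P(r = 4 | data) = 0.67368, P(r = 6 | data) = 0.25263, P(r = 7 | data) = 0.073684.
So P(purple next | data) = Σ P(purple next | H) P(H | data) = (1/2)(0.67368) + (1/4)(0.25263) + (1/8)(0.073684) = 0.40921.

0.4092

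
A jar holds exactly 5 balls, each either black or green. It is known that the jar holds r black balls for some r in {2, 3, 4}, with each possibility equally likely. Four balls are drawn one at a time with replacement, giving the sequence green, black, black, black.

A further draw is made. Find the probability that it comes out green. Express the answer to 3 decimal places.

Under each hypothesis, the probability of the observed sequence is: P(data | r = 2) = (3/5)(2/5)(2/5)(2/5) = 0.0384; P(data | r = 3) = (2/5)(3/5)(3/5)(3/5) = 0.0864; P(data | r = 4) = (1/5)(4/5)(4/5)(4/5) = 0.1024.
The prior-weighted likelihoods are 1/3 · 0.0384 = 0.0128, 1/3 · 0.0864 = 0.0288, 1/3 · 0.1024 = 0.034133; these sum to 0.075733.
Normalising, the posterior is P(r = 2 | data) = 0.16901, P(r = 3 | data) = 0.38028, P(r = 4 | data) = 0.4507.
So P(green next | data) = Σ P(green next | H) P(H | data) = (3/5)(0.16901) + (2/5)(0.38028) + (1/5)(0.4507) = 0.34366.

0.344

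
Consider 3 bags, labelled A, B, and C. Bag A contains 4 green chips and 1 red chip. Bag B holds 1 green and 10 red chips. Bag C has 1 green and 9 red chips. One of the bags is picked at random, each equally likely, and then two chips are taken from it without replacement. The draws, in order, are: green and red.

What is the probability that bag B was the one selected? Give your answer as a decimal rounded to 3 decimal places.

0.233

Compute the likelihood of the observed sequence for each case: P(data | bag A) = (4/5)(1/4) = 1/5; P(data | bag B) = (1/11)(10/10) = 1/11; P(data | bag C) = (1/10)(9/9) = 1/10.
The prior-weighted likelihoods are 1/3 · 1/5 = 1/15, 1/3 · 1/11 = 1/33, 1/3 · 1/10 = 1/30; summing to 43/330.
So P(bag B | data) = (1/33) / (43/330) = 10/43.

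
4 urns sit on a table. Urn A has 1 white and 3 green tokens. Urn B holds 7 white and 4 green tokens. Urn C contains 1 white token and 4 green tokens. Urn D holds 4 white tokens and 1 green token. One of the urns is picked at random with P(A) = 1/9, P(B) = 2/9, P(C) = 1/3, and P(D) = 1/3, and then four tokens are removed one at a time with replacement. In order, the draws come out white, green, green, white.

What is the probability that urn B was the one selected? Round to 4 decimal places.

0.3620

For each hypothesis, P(data | H) works out to: P(data | urn A) = (1/4)(3/4)(3/4)(1/4) = 0.035156; P(data | urn B) = (7/11)(4/11)(4/11)(7/11) = 0.053548; P(data | urn C) = (1/5)(4/5)(4/5)(1/5) = 0.0256; P(data | urn D) = (4/5)(1/5)(1/5)(4/5) = 0.0256.
The prior-weighted likelihoods are 1/9 · 0.035156 = 0.0039062, 2/9 · 0.053548 = 0.0119, 1/3 · 0.0256 = 0.0085333, 1/3 · 0.0256 = 0.0085333; summing to 0.032873.
Therefore the posterior P(urn B | data) = (0.0119) / (0.032873) = 0.36199.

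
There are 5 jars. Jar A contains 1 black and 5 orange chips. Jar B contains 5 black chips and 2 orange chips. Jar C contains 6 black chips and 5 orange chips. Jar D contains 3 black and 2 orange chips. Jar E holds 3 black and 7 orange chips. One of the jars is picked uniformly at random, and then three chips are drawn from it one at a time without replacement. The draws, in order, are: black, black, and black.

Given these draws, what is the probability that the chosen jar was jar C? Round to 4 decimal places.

Under each hypothesis, the probability of the observed sequence is: P(data | jar A) = (1/6)(0/5) = 0; P(data | jar B) = (5/7)(4/6)(3/5) = 0.28571; P(data | jar C) = (6/11)(5/10)(4/9) = 0.12121; P(data | jar D) = (3/5)(2/4)(1/3) = 0.1; P(data | jar E) = (3/10)(2/9)(1/8) = 0.0083333.
The prior-weighted likelihoods are 1/5 · 0 = 0, 1/5 · 0.28571 = 0.057143, 1/5 · 0.12121 = 0.024242, 1/5 · 0.1 = 0.02, 1/5 · 0.0083333 = 0.0016667; summing to 0.10305.
So P(jar C | data) = (0.024242) / (0.10305) = 0.23524.

0.2352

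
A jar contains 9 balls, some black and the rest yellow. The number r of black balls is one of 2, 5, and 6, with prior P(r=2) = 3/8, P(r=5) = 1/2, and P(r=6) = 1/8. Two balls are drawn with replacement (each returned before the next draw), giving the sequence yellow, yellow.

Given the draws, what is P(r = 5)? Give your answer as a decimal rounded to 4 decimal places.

0.2909

For each hypothesis, P(data | H) works out to: P(data | r = 2) = (7/9)(7/9) = 49/81; P(data | r = 5) = (4/9)(4/9) = 16/81; P(data | r = 6) = (3/9)(3/9) = 1/9.
The prior-weighted likelihoods are 3/8 · 49/81 = 49/216, 1/2 · 16/81 = 8/81, 1/8 · 1/9 = 1/72; these sum to 55/162.
By Bayes' rule, P(r = 5 | data) = (8/81) / (55/162) = 16/55.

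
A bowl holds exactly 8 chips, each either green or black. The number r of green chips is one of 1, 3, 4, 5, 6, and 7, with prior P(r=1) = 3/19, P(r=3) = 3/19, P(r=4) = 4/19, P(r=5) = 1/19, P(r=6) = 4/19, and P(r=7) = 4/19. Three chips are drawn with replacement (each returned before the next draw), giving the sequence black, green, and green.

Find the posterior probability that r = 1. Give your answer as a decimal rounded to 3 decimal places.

0.022

Under each hypothesis, the probability of the observed sequence is: P(data | r = 1) = (7/8)(1/8)(1/8) = 0.013672; P(data | r = 3) = (5/8)(3/8)(3/8) = 0.087891; P(data | r = 4) = (4/8)(4/8)(4/8) = 0.125; P(data | r = 5) = (3/8)(5/8)(5/8) = 0.14648; P(data | r = 6) = (2/8)(6/8)(6/8) = 0.14062; P(data | r = 7) = (1/8)(7/8)(7/8) = 0.095703.
Multiplying each by its prior: 3/19 · 0.013672 = 0.0021587, 3/19 · 0.087891 = 0.013877, 4/19 · 0.125 = 0.026316, 1/19 · 0.14648 = 0.0077097, 4/19 · 0.14062 = 0.029605, 4/19 · 0.095703 = 0.020148; these sum to 0.099815.
By Bayes' rule, P(r = 1 | data) = (0.0021587) / (0.099815) = 0.021627.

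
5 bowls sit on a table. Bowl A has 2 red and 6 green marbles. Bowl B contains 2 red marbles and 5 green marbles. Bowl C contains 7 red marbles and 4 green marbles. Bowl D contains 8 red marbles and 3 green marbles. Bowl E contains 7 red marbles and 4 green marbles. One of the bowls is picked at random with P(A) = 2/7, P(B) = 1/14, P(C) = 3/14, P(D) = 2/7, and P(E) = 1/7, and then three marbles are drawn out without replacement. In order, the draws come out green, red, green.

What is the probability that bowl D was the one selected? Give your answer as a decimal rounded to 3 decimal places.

The likelihood of the observed sequence under each hypothesis: P(data | bowl A) = (6/8)(2/7)(5/6) = 0.17857; P(data | bowl B) = (5/7)(2/6)(4/5) = 0.19048; P(data | bowl C) = (4/11)(7/10)(3/9) = 0.084848; P(data | bowl D) = (3/11)(8/10)(2/9) = 0.048485; P(data | bowl E) = (4/11)(7/10)(3/9) = 0.084848.
Multiplying each by its prior: 2/7 · 0.17857 = 0.05102, 1/14 · 0.19048 = 0.013605, 3/14 · 0.084848 = 0.018182, 2/7 · 0.048485 = 0.013853, 1/7 · 0.084848 = 0.012121; summing to 0.10878.
Therefore the posterior P(bowl D | data) = (0.013853) / (0.10878) = 0.12735.

0.127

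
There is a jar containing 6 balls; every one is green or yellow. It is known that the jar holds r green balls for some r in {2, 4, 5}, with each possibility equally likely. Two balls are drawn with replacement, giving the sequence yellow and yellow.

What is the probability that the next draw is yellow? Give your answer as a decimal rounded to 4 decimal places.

0.5794

Compute the likelihood of the observed sequence for each case: P(data | r = 2) = (4/6)(4/6) = 4/9; P(data | r = 4) = (2/6)(2/6) = 1/9; P(data | r = 5) = (1/6)(1/6) = 1/36.
Multiplying each by its prior: 1/3 · 4/9 = 4/27, 1/3 · 1/9 = 1/27, 1/3 · 1/36 = 1/108; summing to 7/36.
Dividing through by the total gives posterior P(r = 2 | data) = 16/21, P(r = 4 | data) = 4/21, P(r = 5 | data) = 1/21.
Averaging over the posterior, P(yellow next | data) = (2/3)(16/21) + (1/3)(4/21) + (1/6)(1/21) = 73/126.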